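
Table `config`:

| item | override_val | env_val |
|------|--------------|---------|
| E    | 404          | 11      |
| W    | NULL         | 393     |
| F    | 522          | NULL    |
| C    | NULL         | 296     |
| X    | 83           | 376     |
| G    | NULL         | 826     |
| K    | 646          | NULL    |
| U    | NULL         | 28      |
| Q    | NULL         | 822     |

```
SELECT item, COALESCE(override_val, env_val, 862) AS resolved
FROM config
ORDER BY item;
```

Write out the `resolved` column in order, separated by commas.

296, 404, 522, 826, 646, 822, 28, 393, 83

item=C: override_val=NULL, env_val=296 → 296
item=E: override_val=404 → 404
item=F: override_val=522 → 522
item=G: override_val=NULL, env_val=826 → 826
item=K: override_val=646 → 646
item=Q: override_val=NULL, env_val=822 → 822
item=U: override_val=NULL, env_val=28 → 28
item=W: override_val=NULL, env_val=393 → 393
item=X: override_val=83 → 83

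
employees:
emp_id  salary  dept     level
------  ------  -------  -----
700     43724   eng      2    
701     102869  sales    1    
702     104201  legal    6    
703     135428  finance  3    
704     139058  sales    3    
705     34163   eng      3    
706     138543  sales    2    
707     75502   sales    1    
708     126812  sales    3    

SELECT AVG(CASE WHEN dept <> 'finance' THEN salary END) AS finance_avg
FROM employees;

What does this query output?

95609

emp_id=700: ✓ → 43724
emp_id=701: ✓ → 102869
emp_id=702: ✓ → 104201
emp_id=703: ✗
emp_id=704: ✓ → 139058
emp_id=705: ✓ → 34163
emp_id=706: ✓ → 138543
emp_id=707: ✓ → 75502
emp_id=708: ✓ → 126812
finance_avg = (43724 + 102869 + 104201 + 139058 + 34163 + 138543 + 75502 + 126812) / 8 = 95609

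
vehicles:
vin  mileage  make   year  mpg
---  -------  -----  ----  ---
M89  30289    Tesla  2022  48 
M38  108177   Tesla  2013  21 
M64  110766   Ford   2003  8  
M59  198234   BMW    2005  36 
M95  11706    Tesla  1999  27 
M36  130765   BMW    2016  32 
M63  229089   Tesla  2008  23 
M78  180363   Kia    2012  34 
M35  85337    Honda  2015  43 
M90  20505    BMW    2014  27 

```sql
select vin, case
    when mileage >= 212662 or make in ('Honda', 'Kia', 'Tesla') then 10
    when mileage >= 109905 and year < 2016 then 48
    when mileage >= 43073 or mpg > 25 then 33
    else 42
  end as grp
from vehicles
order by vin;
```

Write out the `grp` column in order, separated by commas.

vin=M35: mileage >= 212662 or make in ('Honda', 'Kia', 'Tesla') → 10
vin=M36: mileage >= 43073 or mpg > 25 → 33
vin=M38: mileage >= 212662 or make in ('Honda', 'Kia', 'Tesla') → 10
vin=M59: mileage >= 109905 and year < 2016 → 48
vin=M63: mileage >= 212662 or make in ('Honda', 'Kia', 'Tesla') → 10
vin=M64: mileage >= 109905 and year < 2016 → 48
vin=M78: mileage >= 212662 or make in ('Honda', 'Kia', 'Tesla') → 10
vin=M89: mileage >= 212662 or make in ('Honda', 'Kia', 'Tesla') → 10
vin=M90: mileage >= 43073 or mpg > 25 → 33
vin=M95: mileage >= 212662 or make in ('Honda', 'Kia', 'Tesla') → 10

10, 33, 10, 48, 10, 48, 10, 10, 33, 10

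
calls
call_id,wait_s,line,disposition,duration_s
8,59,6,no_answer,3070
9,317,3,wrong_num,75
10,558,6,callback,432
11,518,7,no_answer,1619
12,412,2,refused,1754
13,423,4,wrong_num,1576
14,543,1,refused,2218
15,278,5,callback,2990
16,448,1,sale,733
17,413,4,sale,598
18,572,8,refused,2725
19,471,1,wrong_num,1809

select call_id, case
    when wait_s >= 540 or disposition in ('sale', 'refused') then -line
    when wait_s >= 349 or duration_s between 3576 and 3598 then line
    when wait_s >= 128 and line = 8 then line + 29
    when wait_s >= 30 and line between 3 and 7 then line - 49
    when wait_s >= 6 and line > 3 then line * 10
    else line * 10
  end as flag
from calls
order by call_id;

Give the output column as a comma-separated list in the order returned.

-43, -46, -6, 7, -2, 4, -1, -44, -1, -4, -8, 1

call_id=8: wait_s >= 30 and line between 3 and 7 → -43
call_id=9: wait_s >= 30 and line between 3 and 7 → -46
call_id=10: wait_s >= 540 or disposition in ('sale', 'refused') → -6
call_id=11: wait_s >= 349 or duration_s between 3576 and 3598 → 7
call_id=12: wait_s >= 540 or disposition in ('sale', 'refused') → -2
call_id=13: wait_s >= 349 or duration_s between 3576 and 3598 → 4
call_id=14: wait_s >= 540 or disposition in ('sale', 'refused') → -1
call_id=15: wait_s >= 30 and line between 3 and 7 → -44
call_id=16: wait_s >= 540 or disposition in ('sale', 'refused') → -1
call_id=17: wait_s >= 540 or disposition in ('sale', 'refused') → -4
call_id=18: wait_s >= 540 or disposition in ('sale', 'refused') → -8
call_id=19: wait_s >= 349 or duration_s between 3576 and 3598 → 1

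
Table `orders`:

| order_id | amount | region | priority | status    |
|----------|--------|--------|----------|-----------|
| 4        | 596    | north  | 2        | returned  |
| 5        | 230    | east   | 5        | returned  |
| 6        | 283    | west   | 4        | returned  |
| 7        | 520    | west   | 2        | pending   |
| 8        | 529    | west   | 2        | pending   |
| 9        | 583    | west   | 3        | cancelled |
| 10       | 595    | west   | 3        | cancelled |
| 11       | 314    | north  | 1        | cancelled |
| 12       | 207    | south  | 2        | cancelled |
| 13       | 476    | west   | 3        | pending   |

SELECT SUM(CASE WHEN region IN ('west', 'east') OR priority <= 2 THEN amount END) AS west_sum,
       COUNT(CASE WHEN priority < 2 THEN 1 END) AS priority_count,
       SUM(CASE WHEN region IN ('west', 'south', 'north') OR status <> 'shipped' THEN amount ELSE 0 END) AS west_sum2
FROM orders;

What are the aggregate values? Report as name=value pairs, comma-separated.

west_sum=4333, priority_count=1, west_sum2=4333

[west_sum: region IN ('west', 'east') OR priority <= 2]
order_id=4: ✓ → 596
order_id=5: ✓ → 230
order_id=6: ✓ → 283
order_id=7: ✓ → 520
order_id=8: ✓ → 529
order_id=9: ✓ → 583
order_id=10: ✓ → 595
order_id=11: ✓ → 314
order_id=12: ✓ → 207
order_id=13: ✓ → 476
west_sum = 596 + 230 + 283 + 520 + 529 + 583 + 595 + 314 + 207 + 476 = 4333
—
[priority_count: priority < 2]
order_id=4: ✗
order_id=5: ✗
order_id=6: ✗
order_id=7: ✗
order_id=8: ✗
order_id=9: ✗
order_id=10: ✗
order_id=11: ✓ → 1
order_id=12: ✗
order_id=13: ✗
priority_count = COUNT(1) = 1
—
[west_sum2: region IN ('west', 'south', 'north') OR status <> 'shipped']
order_id=4: ✓ → 596
order_id=5: ✓ → 230
order_id=6: ✓ → 283
order_id=7: ✓ → 520
order_id=8: ✓ → 529
order_id=9: ✓ → 583
order_id=10: ✓ → 595
order_id=11: ✓ → 314
order_id=12: ✓ → 207
order_id=13: ✓ → 476
west_sum2 = 596 + 230 + 283 + 520 + 529 + 583 + 595 + 314 + 207 + 476 = 4333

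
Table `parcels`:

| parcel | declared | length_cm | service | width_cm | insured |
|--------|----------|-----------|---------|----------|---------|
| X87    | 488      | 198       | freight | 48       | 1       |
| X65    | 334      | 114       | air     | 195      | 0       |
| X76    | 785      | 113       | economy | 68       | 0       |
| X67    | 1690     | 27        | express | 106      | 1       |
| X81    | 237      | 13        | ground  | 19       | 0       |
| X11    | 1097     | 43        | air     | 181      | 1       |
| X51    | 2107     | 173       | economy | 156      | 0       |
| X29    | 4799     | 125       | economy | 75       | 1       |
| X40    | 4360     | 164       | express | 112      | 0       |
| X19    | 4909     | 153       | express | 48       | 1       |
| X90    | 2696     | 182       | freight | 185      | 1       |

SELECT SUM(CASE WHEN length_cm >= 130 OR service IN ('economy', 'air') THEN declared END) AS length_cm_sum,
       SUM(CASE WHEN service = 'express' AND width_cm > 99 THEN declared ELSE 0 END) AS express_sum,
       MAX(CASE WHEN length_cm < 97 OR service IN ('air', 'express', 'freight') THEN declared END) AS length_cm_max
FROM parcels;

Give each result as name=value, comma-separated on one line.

length_cm_sum=21575, express_sum=6050, length_cm_max=4909

[length_cm_sum: length_cm >= 130 OR service IN ('economy', 'air')]
parcel=X87: ✓ → 488
parcel=X65: ✓ → 334
parcel=X76: ✓ → 785
parcel=X67: ✗
parcel=X81: ✗
parcel=X11: ✓ → 1097
parcel=X51: ✓ → 2107
parcel=X29: ✓ → 4799
parcel=X40: ✓ → 4360
parcel=X19: ✓ → 4909
parcel=X90: ✓ → 2696
length_cm_sum = 488 + 334 + 785 + 1097 + 2107 + 4799 + 4360 + 4909 + 2696 = 21575
—
[express_sum: service = 'express' AND width_cm > 99]
parcel=X87: ✗
parcel=X65: ✗
parcel=X76: ✗
parcel=X67: ✓ → 1690
parcel=X81: ✗
parcel=X11: ✗
parcel=X51: ✗
parcel=X29: ✗
parcel=X40: ✓ → 4360
parcel=X19: ✗
parcel=X90: ✗
express_sum = 1690 + 4360 = 6050
—
[length_cm_max: length_cm < 97 OR service IN ('air', 'express', 'freight')]
parcel=X87: ✓ → 488
parcel=X65: ✓ → 334
parcel=X76: ✗
parcel=X67: ✓ → 1690
parcel=X81: ✓ → 237
parcel=X11: ✓ → 1097
parcel=X51: ✗
parcel=X29: ✗
parcel=X40: ✓ → 4360
parcel=X19: ✓ → 4909
parcel=X90: ✓ → 2696
length_cm_max = MAX(488, 334, 1690, 237, 1097, 4360, 4909, 2696) = 4909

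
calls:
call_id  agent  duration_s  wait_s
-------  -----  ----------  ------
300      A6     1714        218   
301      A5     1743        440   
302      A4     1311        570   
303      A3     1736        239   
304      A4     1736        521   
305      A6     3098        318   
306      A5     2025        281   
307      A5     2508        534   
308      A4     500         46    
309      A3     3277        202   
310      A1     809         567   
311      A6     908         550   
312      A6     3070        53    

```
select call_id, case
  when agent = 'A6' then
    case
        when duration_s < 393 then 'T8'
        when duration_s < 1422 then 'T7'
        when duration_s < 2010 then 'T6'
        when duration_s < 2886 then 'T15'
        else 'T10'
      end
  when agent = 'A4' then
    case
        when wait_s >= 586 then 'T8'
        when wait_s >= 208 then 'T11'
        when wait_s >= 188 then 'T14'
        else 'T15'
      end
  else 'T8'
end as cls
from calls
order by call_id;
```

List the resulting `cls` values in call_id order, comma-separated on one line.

T6, T8, T11, T8, T11, T10, T8, T8, T15, T8, T8, T7, T10

call_id=300: agent='A6' → inner[duration_s < 2010] → T6
call_id=301: agent='A5' → outer ELSE → T8
call_id=302: agent='A4' → inner[wait_s >= 208] → T11
call_id=303: agent='A3' → outer ELSE → T8
call_id=304: agent='A4' → inner[wait_s >= 208] → T11
call_id=305: agent='A6' → inner[ELSE] → T10
call_id=306: agent='A5' → outer ELSE → T8
call_id=307: agent='A5' → outer ELSE → T8
call_id=308: agent='A4' → inner[ELSE] → T15
call_id=309: agent='A3' → outer ELSE → T8
call_id=310: agent='A1' → outer ELSE → T8
call_id=311: agent='A6' → inner[duration_s < 1422] → T7
call_id=312: agent='A6' → inner[ELSE] → T10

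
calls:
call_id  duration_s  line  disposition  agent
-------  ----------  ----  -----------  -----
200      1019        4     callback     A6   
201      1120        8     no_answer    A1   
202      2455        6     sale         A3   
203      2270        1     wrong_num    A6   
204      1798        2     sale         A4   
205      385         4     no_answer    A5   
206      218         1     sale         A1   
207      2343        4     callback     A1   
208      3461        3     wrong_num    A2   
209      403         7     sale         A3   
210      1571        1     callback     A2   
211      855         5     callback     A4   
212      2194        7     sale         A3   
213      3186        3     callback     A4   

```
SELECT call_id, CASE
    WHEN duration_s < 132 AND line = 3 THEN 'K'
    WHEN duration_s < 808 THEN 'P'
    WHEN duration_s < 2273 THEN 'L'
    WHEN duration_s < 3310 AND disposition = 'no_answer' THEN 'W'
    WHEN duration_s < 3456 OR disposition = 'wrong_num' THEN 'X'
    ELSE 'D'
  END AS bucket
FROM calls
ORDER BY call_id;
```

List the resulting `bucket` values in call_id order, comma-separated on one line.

L, L, X, L, L, P, P, X, X, P, L, L, L, X

call_id=200: duration_s < 2273 → L
call_id=201: duration_s < 2273 → L
call_id=202: duration_s < 3456 OR disposition = 'wrong_num' → X
call_id=203: duration_s < 2273 → L
call_id=204: duration_s < 2273 → L
call_id=205: duration_s < 808 → P
call_id=206: duration_s < 808 → P
call_id=207: duration_s < 3456 OR disposition = 'wrong_num' → X
call_id=208: duration_s < 3456 OR disposition = 'wrong_num' → X
call_id=209: duration_s < 808 → P
call_id=210: duration_s < 2273 → L
call_id=211: duration_s < 2273 → L
call_id=212: duration_s < 2273 → L
call_id=213: duration_s < 3456 OR disposition = 'wrong_num' → X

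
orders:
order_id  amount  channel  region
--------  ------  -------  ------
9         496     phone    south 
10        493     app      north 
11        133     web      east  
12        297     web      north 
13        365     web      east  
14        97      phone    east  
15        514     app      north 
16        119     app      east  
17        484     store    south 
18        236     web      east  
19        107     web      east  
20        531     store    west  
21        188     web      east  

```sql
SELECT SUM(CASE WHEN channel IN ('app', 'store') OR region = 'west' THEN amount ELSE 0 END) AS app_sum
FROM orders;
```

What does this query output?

2141

order_id=9: ✗
order_id=10: ✓ → 493
order_id=11: ✗
order_id=12: ✗
order_id=13: ✗
order_id=14: ✗
order_id=15: ✓ → 514
order_id=16: ✓ → 119
order_id=17: ✓ → 484
order_id=18: ✗
order_id=19: ✗
order_id=20: ✓ → 531
order_id=21: ✗
app_sum = 493 + 514 + 119 + 484 + 531 = 2141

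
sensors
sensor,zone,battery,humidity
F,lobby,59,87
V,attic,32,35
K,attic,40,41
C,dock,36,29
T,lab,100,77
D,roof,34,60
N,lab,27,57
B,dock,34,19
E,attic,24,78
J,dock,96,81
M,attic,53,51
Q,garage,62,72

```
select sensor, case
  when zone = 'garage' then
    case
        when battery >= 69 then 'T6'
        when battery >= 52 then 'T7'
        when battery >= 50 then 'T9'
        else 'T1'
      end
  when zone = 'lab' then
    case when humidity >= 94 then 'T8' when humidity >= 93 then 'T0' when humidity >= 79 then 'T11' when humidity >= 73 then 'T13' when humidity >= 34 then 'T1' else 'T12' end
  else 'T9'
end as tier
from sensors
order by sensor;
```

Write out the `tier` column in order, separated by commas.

T9, T9, T9, T9, T9, T9, T9, T9, T1, T7, T13, T9

sensor=B: zone='dock' → outer ELSE → T9
sensor=C: zone='dock' → outer ELSE → T9
sensor=D: zone='roof' → outer ELSE → T9
sensor=E: zone='attic' → outer ELSE → T9
sensor=F: zone='lobby' → outer ELSE → T9
sensor=J: zone='dock' → outer ELSE → T9
sensor=K: zone='attic' → outer ELSE → T9
sensor=M: zone='attic' → outer ELSE → T9
sensor=N: zone='lab' → inner[humidity >= 34] → T1
sensor=Q: zone='garage' → inner[battery >= 52] → T7
sensor=T: zone='lab' → inner[humidity >= 73] → T13
sensor=V: zone='attic' → outer ELSE → T9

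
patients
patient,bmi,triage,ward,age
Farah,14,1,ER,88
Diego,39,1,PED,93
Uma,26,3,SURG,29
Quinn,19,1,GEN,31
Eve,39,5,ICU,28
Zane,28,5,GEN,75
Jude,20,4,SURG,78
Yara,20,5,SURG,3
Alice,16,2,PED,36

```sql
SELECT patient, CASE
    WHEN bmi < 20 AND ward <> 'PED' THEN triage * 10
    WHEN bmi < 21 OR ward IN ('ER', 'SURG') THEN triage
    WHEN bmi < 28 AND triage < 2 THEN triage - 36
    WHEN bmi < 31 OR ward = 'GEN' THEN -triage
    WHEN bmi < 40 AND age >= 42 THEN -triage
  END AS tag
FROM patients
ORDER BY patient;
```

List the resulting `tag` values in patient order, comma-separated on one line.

2, -1, NULL, 10, 4, 10, 3, 5, -5

patient=Alice: bmi < 21 OR ward IN ('ER', 'SURG') → 2
patient=Diego: bmi < 40 AND age >= 42 → -1
patient=Eve: (no match → NULL) → NULL
patient=Farah: bmi < 20 AND ward <> 'PED' → 10
patient=Jude: bmi < 21 OR ward IN ('ER', 'SURG') → 4
patient=Quinn: bmi < 20 AND ward <> 'PED' → 10
patient=Uma: bmi < 21 OR ward IN ('ER', 'SURG') → 3
patient=Yara: bmi < 21 OR ward IN ('ER', 'SURG') → 5
patient=Zane: bmi < 31 OR ward = 'GEN' → -5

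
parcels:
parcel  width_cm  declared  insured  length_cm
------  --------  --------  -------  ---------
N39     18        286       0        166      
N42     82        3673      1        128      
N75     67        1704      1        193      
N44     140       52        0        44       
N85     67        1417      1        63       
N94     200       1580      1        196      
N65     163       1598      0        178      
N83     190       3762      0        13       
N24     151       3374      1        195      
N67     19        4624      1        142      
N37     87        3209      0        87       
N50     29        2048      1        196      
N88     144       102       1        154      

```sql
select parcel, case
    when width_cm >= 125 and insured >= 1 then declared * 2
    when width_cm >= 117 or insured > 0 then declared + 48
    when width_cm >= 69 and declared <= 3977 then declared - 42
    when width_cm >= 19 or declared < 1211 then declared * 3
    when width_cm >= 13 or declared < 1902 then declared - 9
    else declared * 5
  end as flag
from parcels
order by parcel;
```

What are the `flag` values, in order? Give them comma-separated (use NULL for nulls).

6748, 3167, 858, 3721, 100, 2096, 1646, 4672, 1752, 3810, 1465, 204, 3160

parcel=N24: width_cm >= 125 and insured >= 1 → 6748
parcel=N37: width_cm >= 69 and declared <= 3977 → 3167
parcel=N39: width_cm >= 19 or declared < 1211 → 858
parcel=N42: width_cm >= 117 or insured > 0 → 3721
parcel=N44: width_cm >= 117 or insured > 0 → 100
parcel=N50: width_cm >= 117 or insured > 0 → 2096
parcel=N65: width_cm >= 117 or insured > 0 → 1646
parcel=N67: width_cm >= 117 or insured > 0 → 4672
parcel=N75: width_cm >= 117 or insured > 0 → 1752
parcel=N83: width_cm >= 117 or insured > 0 → 3810
parcel=N85: width_cm >= 117 or insured > 0 → 1465
parcel=N88: width_cm >= 125 and insured >= 1 → 204
parcel=N94: width_cm >= 125 and insured >= 1 → 3160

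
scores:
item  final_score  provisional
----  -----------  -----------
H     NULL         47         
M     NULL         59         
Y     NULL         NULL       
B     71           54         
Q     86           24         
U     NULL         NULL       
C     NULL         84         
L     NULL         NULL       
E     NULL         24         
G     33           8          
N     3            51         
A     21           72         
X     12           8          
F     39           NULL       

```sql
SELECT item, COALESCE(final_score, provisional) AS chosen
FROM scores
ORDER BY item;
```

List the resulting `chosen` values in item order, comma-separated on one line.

item=A: final_score=21 → 21
item=B: final_score=71 → 71
item=C: final_score=NULL, provisional=84 → 84
item=E: final_score=NULL, provisional=24 → 24
item=F: final_score=39 → 39
item=G: final_score=33 → 33
item=H: final_score=NULL, provisional=47 → 47
item=L: final_score=NULL, provisional=NULL (all NULL) → NULL
item=M: final_score=NULL, provisional=59 → 59
item=N: final_score=3 → 3
item=Q: final_score=86 → 86
item=U: final_score=NULL, provisional=NULL (all NULL) → NULL
item=X: final_score=12 → 12
item=Y: final_score=NULL, provisional=NULL (all NULL) → NULL

21, 71, 84, 24, 39, 33, 47, NULL, 59, 3, 86, NULL, 12, NULL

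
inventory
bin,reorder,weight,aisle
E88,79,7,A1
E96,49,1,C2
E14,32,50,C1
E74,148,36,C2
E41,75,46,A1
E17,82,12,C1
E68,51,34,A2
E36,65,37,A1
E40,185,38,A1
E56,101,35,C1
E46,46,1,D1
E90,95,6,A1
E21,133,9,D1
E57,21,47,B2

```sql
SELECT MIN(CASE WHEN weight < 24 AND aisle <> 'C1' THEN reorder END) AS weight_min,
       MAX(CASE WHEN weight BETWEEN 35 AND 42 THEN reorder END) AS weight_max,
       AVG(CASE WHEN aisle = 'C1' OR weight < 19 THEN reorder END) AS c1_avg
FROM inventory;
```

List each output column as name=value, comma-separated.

weight_min=46, weight_max=185, c1_avg=77.125

[weight_min: weight < 24 AND aisle <> 'C1']
bin=E88: ✓ → 79
bin=E96: ✓ → 49
bin=E14: ✗
bin=E74: ✗
bin=E41: ✗
bin=E17: ✗
bin=E68: ✗
bin=E36: ✗
bin=E40: ✗
bin=E56: ✗
bin=E46: ✓ → 46
bin=E90: ✓ → 95
bin=E21: ✓ → 133
bin=E57: ✗
weight_min = MIN(79, 49, 46, 95, 133) = 46
—
[weight_max: weight BETWEEN 35 AND 42]
bin=E88: ✗
bin=E96: ✗
bin=E14: ✗
bin=E74: ✓ → 148
bin=E41: ✗
bin=E17: ✗
bin=E68: ✗
bin=E36: ✓ → 65
bin=E40: ✓ → 185
bin=E56: ✓ → 101
bin=E46: ✗
bin=E90: ✗
bin=E21: ✗
bin=E57: ✗
weight_max = MAX(148, 65, 185, 101) = 185
—
[c1_avg: aisle = 'C1' OR weight < 19]
bin=E88: ✓ → 79
bin=E96: ✓ → 49
bin=E14: ✓ → 32
bin=E74: ✗
bin=E41: ✗
bin=E17: ✓ → 82
bin=E68: ✗
bin=E36: ✗
bin=E40: ✗
bin=E56: ✓ → 101
bin=E46: ✓ → 46
bin=E90: ✓ → 95
bin=E21: ✓ → 133
bin=E57: ✗
c1_avg = (79 + 49 + 32 + 82 + 101 + 46 + 95 + 133) / 8 = 77.125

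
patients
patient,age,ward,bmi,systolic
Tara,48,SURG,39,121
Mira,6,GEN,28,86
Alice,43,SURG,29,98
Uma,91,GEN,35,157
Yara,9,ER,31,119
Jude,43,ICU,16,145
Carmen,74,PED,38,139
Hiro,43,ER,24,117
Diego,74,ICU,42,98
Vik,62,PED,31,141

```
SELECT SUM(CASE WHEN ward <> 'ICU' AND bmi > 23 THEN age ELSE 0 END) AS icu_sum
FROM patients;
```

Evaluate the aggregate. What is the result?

376

patient=Tara: ✓ → 48
patient=Mira: ✓ → 6
patient=Alice: ✓ → 43
patient=Uma: ✓ → 91
patient=Yara: ✓ → 9
patient=Jude: ✗
patient=Carmen: ✓ → 74
patient=Hiro: ✓ → 43
patient=Diego: ✗
patient=Vik: ✓ → 62
icu_sum = 48 + 6 + 43 + 91 + 9 + 74 + 43 + 62 = 376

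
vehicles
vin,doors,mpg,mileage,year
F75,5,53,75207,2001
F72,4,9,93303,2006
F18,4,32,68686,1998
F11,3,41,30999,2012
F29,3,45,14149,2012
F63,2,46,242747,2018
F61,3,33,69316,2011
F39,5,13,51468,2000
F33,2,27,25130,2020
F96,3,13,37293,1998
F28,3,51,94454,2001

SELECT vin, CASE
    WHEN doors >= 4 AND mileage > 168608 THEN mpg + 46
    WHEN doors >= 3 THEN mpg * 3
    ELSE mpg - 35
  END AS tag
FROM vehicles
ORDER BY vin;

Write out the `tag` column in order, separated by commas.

123, 96, 153, 135, -8, 39, 99, 11, 27, 159, 39

vin=F11: doors >= 3 → 123
vin=F18: doors >= 3 → 96
vin=F28: doors >= 3 → 153
vin=F29: doors >= 3 → 135
vin=F33: ELSE → -8
vin=F39: doors >= 3 → 39
vin=F61: doors >= 3 → 99
vin=F63: ELSE → 11
vin=F72: doors >= 3 → 27
vin=F75: doors >= 3 → 159
vin=F96: doors >= 3 → 39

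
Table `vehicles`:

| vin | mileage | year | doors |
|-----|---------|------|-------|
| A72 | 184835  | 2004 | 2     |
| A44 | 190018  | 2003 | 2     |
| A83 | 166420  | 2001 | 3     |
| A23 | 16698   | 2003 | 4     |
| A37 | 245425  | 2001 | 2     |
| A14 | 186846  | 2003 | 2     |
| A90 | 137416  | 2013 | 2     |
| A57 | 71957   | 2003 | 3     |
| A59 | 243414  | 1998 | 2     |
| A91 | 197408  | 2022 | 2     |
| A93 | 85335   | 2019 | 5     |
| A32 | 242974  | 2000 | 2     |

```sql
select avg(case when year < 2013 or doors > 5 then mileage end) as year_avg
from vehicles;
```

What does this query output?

vin=A72: ✓ → 184835
vin=A44: ✓ → 190018
vin=A83: ✓ → 166420
vin=A23: ✓ → 16698
vin=A37: ✓ → 245425
vin=A14: ✓ → 186846
vin=A90: ✗
vin=A57: ✓ → 71957
vin=A59: ✓ → 243414
vin=A91: ✗
vin=A93: ✗
vin=A32: ✓ → 242974
year_avg = (184835 + 190018 + 166420 + 16698 + 245425 + 186846 + 71957 + 243414 + 242974) / 9 = 172065.2222222222

172065.2222222222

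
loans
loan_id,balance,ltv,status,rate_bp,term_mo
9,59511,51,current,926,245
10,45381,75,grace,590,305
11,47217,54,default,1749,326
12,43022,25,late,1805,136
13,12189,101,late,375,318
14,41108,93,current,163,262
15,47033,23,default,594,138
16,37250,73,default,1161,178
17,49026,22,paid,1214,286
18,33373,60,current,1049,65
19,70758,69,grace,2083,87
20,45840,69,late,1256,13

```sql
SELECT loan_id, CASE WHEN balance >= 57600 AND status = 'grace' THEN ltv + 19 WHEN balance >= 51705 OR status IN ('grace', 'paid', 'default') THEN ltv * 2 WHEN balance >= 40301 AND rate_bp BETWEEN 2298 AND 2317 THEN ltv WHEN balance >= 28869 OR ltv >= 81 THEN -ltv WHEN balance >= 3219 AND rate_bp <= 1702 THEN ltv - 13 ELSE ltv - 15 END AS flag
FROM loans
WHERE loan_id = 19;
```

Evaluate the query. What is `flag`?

88

loan_id = 19: balance=70758, ltv=69, status=grace, rate_bp=2083, term_mo=87.
balance >= 57600 AND status = 'grace' → true → 88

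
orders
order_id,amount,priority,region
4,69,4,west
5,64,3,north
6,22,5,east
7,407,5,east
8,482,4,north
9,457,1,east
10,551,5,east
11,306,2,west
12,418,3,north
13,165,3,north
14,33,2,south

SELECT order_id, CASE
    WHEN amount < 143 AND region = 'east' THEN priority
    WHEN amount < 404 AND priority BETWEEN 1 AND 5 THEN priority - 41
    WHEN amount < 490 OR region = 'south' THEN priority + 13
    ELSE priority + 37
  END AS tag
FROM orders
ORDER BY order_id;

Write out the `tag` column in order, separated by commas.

-37, -38, 5, 18, 17, 14, 42, -39, 16, -38, -39

order_id=4: amount < 404 AND priority BETWEEN 1 AND 5 → -37
order_id=5: amount < 404 AND priority BETWEEN 1 AND 5 → -38
order_id=6: amount < 143 AND region = 'east' → 5
order_id=7: amount < 490 OR region = 'south' → 18
order_id=8: amount < 490 OR region = 'south' → 17
order_id=9: amount < 490 OR region = 'south' → 14
order_id=10: ELSE → 42
order_id=11: amount < 404 AND priority BETWEEN 1 AND 5 → -39
order_id=12: amount < 490 OR region = 'south' → 16
order_id=13: amount < 404 AND priority BETWEEN 1 AND 5 → -38
order_id=14: amount < 404 AND priority BETWEEN 1 AND 5 → -39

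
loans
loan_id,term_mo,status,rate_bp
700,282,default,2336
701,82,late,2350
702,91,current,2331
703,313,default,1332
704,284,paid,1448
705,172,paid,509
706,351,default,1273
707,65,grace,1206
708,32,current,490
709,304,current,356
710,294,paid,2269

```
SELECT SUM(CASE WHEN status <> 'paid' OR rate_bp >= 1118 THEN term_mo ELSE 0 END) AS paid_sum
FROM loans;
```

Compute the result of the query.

2098

loan_id=700: ✓ → 282
loan_id=701: ✓ → 82
loan_id=702: ✓ → 91
loan_id=703: ✓ → 313
loan_id=704: ✓ → 284
loan_id=705: ✗
loan_id=706: ✓ → 351
loan_id=707: ✓ → 65
loan_id=708: ✓ → 32
loan_id=709: ✓ → 304
loan_id=710: ✓ → 294
paid_sum = 282 + 82 + 91 + 313 + 284 + 351 + 65 + 32 + 304 + 294 = 2098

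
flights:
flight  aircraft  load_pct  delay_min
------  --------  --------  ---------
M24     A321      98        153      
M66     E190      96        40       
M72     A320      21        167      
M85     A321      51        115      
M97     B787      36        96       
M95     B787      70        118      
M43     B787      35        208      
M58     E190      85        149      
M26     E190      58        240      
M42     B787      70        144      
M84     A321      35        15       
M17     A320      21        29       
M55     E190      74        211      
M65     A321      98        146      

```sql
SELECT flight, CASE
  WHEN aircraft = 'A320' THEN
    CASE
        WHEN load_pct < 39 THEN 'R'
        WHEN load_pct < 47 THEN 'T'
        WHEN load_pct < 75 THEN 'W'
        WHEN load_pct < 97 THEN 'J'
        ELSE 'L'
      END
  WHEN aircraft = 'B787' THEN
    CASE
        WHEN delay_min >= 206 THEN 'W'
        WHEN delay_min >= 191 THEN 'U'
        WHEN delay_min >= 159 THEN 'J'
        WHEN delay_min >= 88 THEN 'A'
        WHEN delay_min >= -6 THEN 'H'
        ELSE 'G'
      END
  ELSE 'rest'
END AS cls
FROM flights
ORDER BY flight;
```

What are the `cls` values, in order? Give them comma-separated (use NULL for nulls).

flight=M17: aircraft='A320' → inner[load_pct < 39] → R
flight=M24: aircraft='A321' → outer ELSE → rest
flight=M26: aircraft='E190' → outer ELSE → rest
flight=M42: aircraft='B787' → inner[delay_min >= 88] → A
flight=M43: aircraft='B787' → inner[delay_min >= 206] → W
flight=M55: aircraft='E190' → outer ELSE → rest
flight=M58: aircraft='E190' → outer ELSE → rest
flight=M65: aircraft='A321' → outer ELSE → rest
flight=M66: aircraft='E190' → outer ELSE → rest
flight=M72: aircraft='A320' → inner[load_pct < 39] → R
flight=M84: aircraft='A321' → outer ELSE → rest
flight=M85: aircraft='A321' → outer ELSE → rest
flight=M95: aircraft='B787' → inner[delay_min >= 88] → A
flight=M97: aircraft='B787' → inner[delay_min >= 88] → A

R, rest, rest, A, W, rest, rest, rest, rest, R, rest, rest, A, A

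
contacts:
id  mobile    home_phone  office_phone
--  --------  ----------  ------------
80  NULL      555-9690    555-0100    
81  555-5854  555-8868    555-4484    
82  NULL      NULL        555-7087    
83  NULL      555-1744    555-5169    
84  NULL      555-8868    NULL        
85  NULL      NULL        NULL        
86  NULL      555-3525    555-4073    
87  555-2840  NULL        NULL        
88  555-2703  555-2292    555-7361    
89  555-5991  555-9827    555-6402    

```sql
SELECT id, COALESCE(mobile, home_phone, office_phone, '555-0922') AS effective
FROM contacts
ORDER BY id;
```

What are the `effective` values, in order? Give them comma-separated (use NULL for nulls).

555-9690, 555-5854, 555-7087, 555-1744, 555-8868, 555-0922, 555-3525, 555-2840, 555-2703, 555-5991

id=80: mobile=NULL, home_phone=555-9690 → 555-9690
id=81: mobile=555-5854 → 555-5854
id=82: mobile=NULL, home_phone=NULL, office_phone=555-7087 → 555-7087
id=83: mobile=NULL, home_phone=555-1744 → 555-1744
id=84: mobile=NULL, home_phone=555-8868 → 555-8868
id=85: mobile=NULL, home_phone=NULL, office_phone=NULL, → literal 555-0922 → 555-0922
id=86: mobile=NULL, home_phone=555-3525 → 555-3525
id=87: mobile=555-2840 → 555-2840
id=88: mobile=555-2703 → 555-2703
id=89: mobile=555-5991 → 555-5991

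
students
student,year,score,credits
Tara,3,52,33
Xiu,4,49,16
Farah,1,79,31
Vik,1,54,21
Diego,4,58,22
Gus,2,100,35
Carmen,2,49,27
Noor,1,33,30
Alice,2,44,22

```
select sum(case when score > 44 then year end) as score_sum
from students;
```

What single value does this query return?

student=Tara: ✓ → 3
student=Xiu: ✓ → 4
student=Farah: ✓ → 1
student=Vik: ✓ → 1
student=Diego: ✓ → 4
student=Gus: ✓ → 2
student=Carmen: ✓ → 2
student=Noor: ✗
student=Alice: ✗
score_sum = 3 + 4 + 1 + 1 + 4 + 2 + 2 = 17

17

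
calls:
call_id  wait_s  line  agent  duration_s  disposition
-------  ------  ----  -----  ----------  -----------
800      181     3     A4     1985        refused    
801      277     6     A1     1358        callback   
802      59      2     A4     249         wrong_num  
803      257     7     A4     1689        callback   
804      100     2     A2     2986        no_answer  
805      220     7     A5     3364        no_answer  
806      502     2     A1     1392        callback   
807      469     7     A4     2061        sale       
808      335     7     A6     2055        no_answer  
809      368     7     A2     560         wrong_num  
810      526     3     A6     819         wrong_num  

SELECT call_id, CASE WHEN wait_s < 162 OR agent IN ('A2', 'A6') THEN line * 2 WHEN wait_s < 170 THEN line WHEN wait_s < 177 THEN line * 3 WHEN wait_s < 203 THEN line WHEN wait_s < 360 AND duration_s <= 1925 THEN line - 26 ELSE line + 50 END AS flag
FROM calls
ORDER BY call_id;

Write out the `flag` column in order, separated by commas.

call_id=800: wait_s < 203 → 3
call_id=801: wait_s < 360 AND duration_s <= 1925 → -20
call_id=802: wait_s < 162 OR agent IN ('A2', 'A6') → 4
call_id=803: wait_s < 360 AND duration_s <= 1925 → -19
call_id=804: wait_s < 162 OR agent IN ('A2', 'A6') → 4
call_id=805: ELSE → 57
call_id=806: ELSE → 52
call_id=807: ELSE → 57
call_id=808: wait_s < 162 OR agent IN ('A2', 'A6') → 14
call_id=809: wait_s < 162 OR agent IN ('A2', 'A6') → 14
call_id=810: wait_s < 162 OR agent IN ('A2', 'A6') → 6

3, -20, 4, -19, 4, 57, 52, 57, 14, 14, 6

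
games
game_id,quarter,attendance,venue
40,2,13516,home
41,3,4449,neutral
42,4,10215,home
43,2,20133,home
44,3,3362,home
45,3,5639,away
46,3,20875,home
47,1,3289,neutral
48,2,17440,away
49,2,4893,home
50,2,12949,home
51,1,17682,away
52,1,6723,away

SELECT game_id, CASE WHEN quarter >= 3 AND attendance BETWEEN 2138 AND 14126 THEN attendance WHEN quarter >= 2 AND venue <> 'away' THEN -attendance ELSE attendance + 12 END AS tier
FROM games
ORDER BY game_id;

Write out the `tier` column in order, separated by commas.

-13516, 4449, 10215, -20133, 3362, 5639, -20875, 3301, 17452, -4893, -12949, 17694, 6735

game_id=40: quarter >= 2 AND venue <> 'away' → -13516
game_id=41: quarter >= 3 AND attendance BETWEEN 2138 AND 14126 → 4449
game_id=42: quarter >= 3 AND attendance BETWEEN 2138 AND 14126 → 10215
game_id=43: quarter >= 2 AND venue <> 'away' → -20133
game_id=44: quarter >= 3 AND attendance BETWEEN 2138 AND 14126 → 3362
game_id=45: quarter >= 3 AND attendance BETWEEN 2138 AND 14126 → 5639
game_id=46: quarter >= 2 AND venue <> 'away' → -20875
game_id=47: ELSE → 3301
game_id=48: ELSE → 17452
game_id=49: quarter >= 2 AND venue <> 'away' → -4893
game_id=50: quarter >= 2 AND venue <> 'away' → -12949
game_id=51: ELSE → 17694
game_id=52: ELSE → 6735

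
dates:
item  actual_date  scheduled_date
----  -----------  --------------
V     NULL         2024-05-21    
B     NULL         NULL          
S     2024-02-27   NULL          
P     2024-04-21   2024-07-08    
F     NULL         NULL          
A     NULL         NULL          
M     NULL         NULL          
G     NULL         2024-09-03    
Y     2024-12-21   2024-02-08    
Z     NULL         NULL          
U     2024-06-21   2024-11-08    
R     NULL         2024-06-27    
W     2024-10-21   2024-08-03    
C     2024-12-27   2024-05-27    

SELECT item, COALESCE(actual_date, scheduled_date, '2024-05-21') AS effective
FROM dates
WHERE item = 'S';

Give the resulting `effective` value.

2024-02-27

item = S: actual_date=2024-02-27, scheduled_date=NULL.
actual_date=2024-02-27 → 2024-02-27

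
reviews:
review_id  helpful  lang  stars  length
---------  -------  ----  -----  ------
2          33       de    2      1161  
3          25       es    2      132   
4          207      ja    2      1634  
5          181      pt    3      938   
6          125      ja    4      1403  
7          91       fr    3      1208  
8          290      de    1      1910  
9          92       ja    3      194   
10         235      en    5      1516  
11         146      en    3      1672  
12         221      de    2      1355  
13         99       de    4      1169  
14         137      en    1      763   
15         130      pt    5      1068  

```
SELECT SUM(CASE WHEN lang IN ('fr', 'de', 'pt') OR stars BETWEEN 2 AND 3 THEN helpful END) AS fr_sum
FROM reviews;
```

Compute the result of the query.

review_id=2: ✓ → 33
review_id=3: ✓ → 25
review_id=4: ✓ → 207
review_id=5: ✓ → 181
review_id=6: ✗
review_id=7: ✓ → 91
review_id=8: ✓ → 290
review_id=9: ✓ → 92
review_id=10: ✗
review_id=11: ✓ → 146
review_id=12: ✓ → 221
review_id=13: ✓ → 99
review_id=14: ✗
review_id=15: ✓ → 130
fr_sum = 33 + 25 + 207 + 181 + 91 + 290 + 92 + 146 + 221 + 99 + 130 = 1515

1515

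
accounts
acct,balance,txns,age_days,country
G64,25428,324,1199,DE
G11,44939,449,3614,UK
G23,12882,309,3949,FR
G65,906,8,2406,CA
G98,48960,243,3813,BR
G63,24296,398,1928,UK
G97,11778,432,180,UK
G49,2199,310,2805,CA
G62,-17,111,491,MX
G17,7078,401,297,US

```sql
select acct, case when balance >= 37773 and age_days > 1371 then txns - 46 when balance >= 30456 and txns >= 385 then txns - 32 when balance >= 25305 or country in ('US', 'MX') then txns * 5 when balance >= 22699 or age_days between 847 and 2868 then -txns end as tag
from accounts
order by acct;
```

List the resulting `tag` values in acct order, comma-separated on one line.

acct=G11: balance >= 37773 and age_days > 1371 → 403
acct=G17: balance >= 25305 or country in ('US', 'MX') → 2005
acct=G23: (no match → NULL) → NULL
acct=G49: balance >= 22699 or age_days between 847 and 2868 → -310
acct=G62: balance >= 25305 or country in ('US', 'MX') → 555
acct=G63: balance >= 22699 or age_days between 847 and 2868 → -398
acct=G64: balance >= 25305 or country in ('US', 'MX') → 1620
acct=G65: balance >= 22699 or age_days between 847 and 2868 → -8
acct=G97: (no match → NULL) → NULL
acct=G98: balance >= 37773 and age_days > 1371 → 197

403, 2005, NULL, -310, 555, -398, 1620, -8, NULL, 197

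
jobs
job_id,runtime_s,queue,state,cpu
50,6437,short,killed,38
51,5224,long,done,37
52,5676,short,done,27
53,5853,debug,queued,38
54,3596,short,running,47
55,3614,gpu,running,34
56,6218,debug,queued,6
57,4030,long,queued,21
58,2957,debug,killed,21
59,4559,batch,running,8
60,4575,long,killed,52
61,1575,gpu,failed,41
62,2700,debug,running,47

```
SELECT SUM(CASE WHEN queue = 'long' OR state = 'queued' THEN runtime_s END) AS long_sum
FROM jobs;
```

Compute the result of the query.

job_id=50: ✗
job_id=51: ✓ → 5224
job_id=52: ✗
job_id=53: ✓ → 5853
job_id=54: ✗
job_id=55: ✗
job_id=56: ✓ → 6218
job_id=57: ✓ → 4030
job_id=58: ✗
job_id=59: ✗
job_id=60: ✓ → 4575
job_id=61: ✗
job_id=62: ✗
long_sum = 5224 + 5853 + 6218 + 4030 + 4575 = 25900

25900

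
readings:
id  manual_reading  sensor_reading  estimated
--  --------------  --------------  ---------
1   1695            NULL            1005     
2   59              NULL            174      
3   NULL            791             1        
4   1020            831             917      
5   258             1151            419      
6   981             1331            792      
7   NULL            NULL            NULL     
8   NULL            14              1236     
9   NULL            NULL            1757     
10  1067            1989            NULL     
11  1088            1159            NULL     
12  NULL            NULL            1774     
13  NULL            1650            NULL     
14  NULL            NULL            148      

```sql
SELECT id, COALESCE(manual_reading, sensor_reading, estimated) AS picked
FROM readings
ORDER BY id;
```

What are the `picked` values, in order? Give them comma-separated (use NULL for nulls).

id=1: manual_reading=1695 → 1695
id=2: manual_reading=59 → 59
id=3: manual_reading=NULL, sensor_reading=791 → 791
id=4: manual_reading=1020 → 1020
id=5: manual_reading=258 → 258
id=6: manual_reading=981 → 981
id=7: manual_reading=NULL, sensor_reading=NULL, estimated=NULL (all NULL) → NULL
id=8: manual_reading=NULL, sensor_reading=14 → 14
id=9: manual_reading=NULL, sensor_reading=NULL, estimated=1757 → 1757
id=10: manual_reading=1067 → 1067
id=11: manual_reading=1088 → 1088
id=12: manual_reading=NULL, sensor_reading=NULL, estimated=1774 → 1774
id=13: manual_reading=NULL, sensor_reading=1650 → 1650
id=14: manual_reading=NULL, sensor_reading=NULL, estimated=148 → 148

1695, 59, 791, 1020, 258, 981, NULL, 14, 1757, 1067, 1088, 1774, 1650, 148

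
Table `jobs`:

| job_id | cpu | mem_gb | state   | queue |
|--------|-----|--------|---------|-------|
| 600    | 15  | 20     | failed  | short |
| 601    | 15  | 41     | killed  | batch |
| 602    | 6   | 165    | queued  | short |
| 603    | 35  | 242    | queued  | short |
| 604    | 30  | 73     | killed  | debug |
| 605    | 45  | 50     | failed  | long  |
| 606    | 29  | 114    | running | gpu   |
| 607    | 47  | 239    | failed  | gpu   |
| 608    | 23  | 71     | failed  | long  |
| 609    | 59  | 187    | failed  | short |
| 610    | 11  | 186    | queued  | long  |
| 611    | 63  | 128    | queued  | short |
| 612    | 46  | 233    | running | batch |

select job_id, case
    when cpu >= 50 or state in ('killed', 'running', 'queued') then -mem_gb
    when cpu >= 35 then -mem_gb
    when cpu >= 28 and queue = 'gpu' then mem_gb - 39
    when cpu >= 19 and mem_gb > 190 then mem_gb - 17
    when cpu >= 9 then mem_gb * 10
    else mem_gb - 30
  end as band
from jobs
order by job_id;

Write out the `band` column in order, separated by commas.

job_id=600: cpu >= 9 → 200
job_id=601: cpu >= 50 or state in ('killed', 'running', 'queued') → -41
job_id=602: cpu >= 50 or state in ('killed', 'running', 'queued') → -165
job_id=603: cpu >= 50 or state in ('killed', 'running', 'queued') → -242
job_id=604: cpu >= 50 or state in ('killed', 'running', 'queued') → -73
job_id=605: cpu >= 35 → -50
job_id=606: cpu >= 50 or state in ('killed', 'running', 'queued') → -114
job_id=607: cpu >= 35 → -239
job_id=608: cpu >= 9 → 710
job_id=609: cpu >= 50 or state in ('killed', 'running', 'queued') → -187
job_id=610: cpu >= 50 or state in ('killed', 'running', 'queued') → -186
job_id=611: cpu >= 50 or state in ('killed', 'running', 'queued') → -128
job_id=612: cpu >= 50 or state in ('killed', 'running', 'queued') → -233

200, -41, -165, -242, -73, -50, -114, -239, 710, -187, -186, -128, -233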